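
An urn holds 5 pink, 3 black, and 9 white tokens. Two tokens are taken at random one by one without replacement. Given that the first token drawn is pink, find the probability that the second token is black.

3/16

After removing 1 pink, the urn has 3 black out of 16 remaining.
P(second is black | given) = 3/16 ≈ 0.1875.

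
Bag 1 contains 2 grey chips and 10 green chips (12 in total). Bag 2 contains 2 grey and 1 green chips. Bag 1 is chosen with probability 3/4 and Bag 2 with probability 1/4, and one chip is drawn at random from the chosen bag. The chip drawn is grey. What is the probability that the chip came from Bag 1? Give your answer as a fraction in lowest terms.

P(grey | Bag 1) = 1/6; P(grey | Bag 2) = 2/3.
P(grey) = 3/4·1/6 + 1/4·2/3 = 7/24.
By Bayes' rule, P(Bag 1 | grey) = 1/8 / 7/24 = 3/7 ≈ 0.4286.

3/7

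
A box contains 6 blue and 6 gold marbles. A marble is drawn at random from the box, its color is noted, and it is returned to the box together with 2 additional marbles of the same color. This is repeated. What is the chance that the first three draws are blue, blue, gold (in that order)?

3/28

Track the composition after each reinforcement of +2.
P = (6/12) · (8/14) · (6/16) = 3/28 ≈ 0.1071.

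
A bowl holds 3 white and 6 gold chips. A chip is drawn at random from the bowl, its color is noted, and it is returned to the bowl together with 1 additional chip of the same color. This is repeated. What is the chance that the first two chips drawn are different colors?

Either white then gold, or gold then white; after the first draw the total is 10.
P = (3/9)·(6/10) + (6/9)·(3/10) = 2/5 ≈ 0.4000.

2/5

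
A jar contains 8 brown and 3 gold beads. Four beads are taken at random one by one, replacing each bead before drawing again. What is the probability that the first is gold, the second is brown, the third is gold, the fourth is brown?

Multiply the conditional probability of each draw in order, with replacement (the composition resets each draw).
P = (3/11) · (8/11) · (3/11) · (8/11) = 576/14641 ≈ 0.0393.

576/14641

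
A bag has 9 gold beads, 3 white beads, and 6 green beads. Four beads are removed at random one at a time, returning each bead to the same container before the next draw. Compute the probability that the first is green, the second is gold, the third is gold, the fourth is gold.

Multiply the conditional probability of each draw in order, with replacement (the composition resets each draw).
P = (6/18) · (9/18) · (9/18) · (9/18) = 1/24 ≈ 0.0417.

1/24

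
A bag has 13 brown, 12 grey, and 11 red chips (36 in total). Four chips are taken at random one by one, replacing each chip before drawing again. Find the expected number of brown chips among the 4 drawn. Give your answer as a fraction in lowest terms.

13/9

By linearity of expectation, E[X] = Σ P(draw i is brown); each independent draw has P(brown) = 13/36.
E[X] = 4 · 13/36 = 13/9 ≈ 1.4444.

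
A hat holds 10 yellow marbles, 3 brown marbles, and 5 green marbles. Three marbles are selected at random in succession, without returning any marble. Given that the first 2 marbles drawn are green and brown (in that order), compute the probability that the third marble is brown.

1/8

After removing 1 brown, 1 green, the hat has 2 brown out of 16 remaining.
P(third is brown | given) = 2/16 = 1/8 ≈ 0.1250.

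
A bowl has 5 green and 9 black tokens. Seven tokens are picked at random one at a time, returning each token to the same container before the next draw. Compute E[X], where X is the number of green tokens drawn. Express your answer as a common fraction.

By linearity of expectation, E[X] = Σ P(draw i is green); each independent draw has P(green) = 5/14.
E[X] = 7 · 5/14 = 5/2 ≈ 2.5000.

5/2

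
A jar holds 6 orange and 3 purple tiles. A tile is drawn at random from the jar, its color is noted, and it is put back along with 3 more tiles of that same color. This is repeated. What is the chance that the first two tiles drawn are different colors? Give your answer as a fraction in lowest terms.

1/3

Either purple then orange, or orange then purple; after the first draw the total is 12.
P = (3/9)·(6/12) + (6/9)·(3/12) = 1/3 ≈ 0.3333.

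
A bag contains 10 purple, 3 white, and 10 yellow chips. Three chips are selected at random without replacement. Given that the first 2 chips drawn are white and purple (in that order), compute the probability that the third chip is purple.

After removing 1 purple, 1 white, the bag has 9 purple out of 21 remaining.
P(third is purple | given) = 9/21 = 3/7 ≈ 0.4286.

3/7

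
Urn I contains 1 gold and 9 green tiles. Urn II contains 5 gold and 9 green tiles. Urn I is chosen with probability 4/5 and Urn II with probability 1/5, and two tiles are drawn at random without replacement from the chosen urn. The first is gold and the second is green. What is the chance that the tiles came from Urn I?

P(E | Urn I) = 1/10; P(E | Urn II) = 45/182.
P(E) = 4/5·1/10 + 1/5·45/182 = 589/4550.
By Bayes' rule, P(Urn I | E) = 2/25 / 589/4550 = 364/589 ≈ 0.6180.

364/589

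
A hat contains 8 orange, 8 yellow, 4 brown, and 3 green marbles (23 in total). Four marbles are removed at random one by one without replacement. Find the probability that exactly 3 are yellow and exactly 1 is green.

24/1265

Unordered draws without replacement: count favorable combinations over C(23,4).
Favorable = C(8,0) · C(8,3) · C(4,0) · C(3,1) = 168; total = C(23,4) = 8855.
P = 168/8855 = 24/1265 ≈ 0.0190.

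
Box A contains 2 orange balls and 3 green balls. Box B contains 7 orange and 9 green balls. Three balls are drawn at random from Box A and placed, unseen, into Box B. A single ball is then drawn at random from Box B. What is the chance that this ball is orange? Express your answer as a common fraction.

41/95

Condition on how many of the transferred balls are orange (from Box A: 2 orange of 5; then Box B has 19 total).
  0 orange: C(2,0)C(3,3)/C(5,3) = 1/10; then P = 7/19
  1 orange: C(2,1)C(3,2)/C(5,3) = 3/5; then P = 8/19
  2 orange: C(2,2)C(3,1)/C(5,3) = 3/10; then P = 9/19
P(orange from Box B) = 41/95 ≈ 0.4316.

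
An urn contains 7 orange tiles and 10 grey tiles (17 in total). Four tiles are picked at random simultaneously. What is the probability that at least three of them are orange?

Sum the hypergeometric tail for j = 3,…,4 orange tiles.
Favorable = C(7,3)·C(10,1) + C(7,4)·C(10,0) = 385; total = C(17,4) = 2380.
P = 385/2380 = 11/68 ≈ 0.1618.

11/68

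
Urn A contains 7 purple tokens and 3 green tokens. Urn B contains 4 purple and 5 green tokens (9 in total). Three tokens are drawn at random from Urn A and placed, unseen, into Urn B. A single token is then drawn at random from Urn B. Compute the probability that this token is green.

59/120

Condition on how many of the transferred tokens are green (from Urn A: 3 green of 10; then Urn B has 12 total).
  0 green: C(3,0)C(7,3)/C(10,3) = 7/24; then P = 5/12
  1 green: C(3,1)C(7,2)/C(10,3) = 21/40; then P = 6/12
  2 green: C(3,2)C(7,1)/C(10,3) = 7/40; then P = 7/12
  3 green: C(3,3)C(7,0)/C(10,3) = 1/120; then P = 8/12
P(green from Urn B) = 59/120 ≈ 0.4917.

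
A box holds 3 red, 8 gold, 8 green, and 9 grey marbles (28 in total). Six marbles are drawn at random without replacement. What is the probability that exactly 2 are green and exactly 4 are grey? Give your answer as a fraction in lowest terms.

Unordered draws without replacement: count favorable combinations over C(28,6).
Favorable = C(3,0) · C(8,0) · C(8,2) · C(9,4) = 3528; total = C(28,6) = 376740.
P = 3528/376740 = 14/1495 ≈ 0.0094.

14/1495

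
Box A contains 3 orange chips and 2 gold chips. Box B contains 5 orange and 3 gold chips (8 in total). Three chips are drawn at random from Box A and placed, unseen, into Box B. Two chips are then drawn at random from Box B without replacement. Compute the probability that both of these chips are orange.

Condition on how many of the transferred chips are orange (from Box A: 3 orange of 5; then Box B has 11 total).
  1 orange: C(3,1)C(2,2)/C(5,3) = 3/10; then P = C(6,2)/C(11,2) = 3/11
  2 orange: C(3,2)C(2,1)/C(5,3) = 3/5; then P = C(7,2)/C(11,2) = 21/55
  3 orange: C(3,3)C(2,0)/C(5,3) = 1/10; then P = C(8,2)/C(11,2) = 28/55
P(both orange) = 199/550 ≈ 0.3618.

199/550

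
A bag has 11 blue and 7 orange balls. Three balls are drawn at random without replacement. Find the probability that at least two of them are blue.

275/408

Sum the hypergeometric tail for j = 2,…,3 blue balls.
Favorable = C(11,2)·C(7,1) + C(11,3)·C(7,0) = 550; total = C(18,3) = 816.
P = 550/816 = 275/408 ≈ 0.6740.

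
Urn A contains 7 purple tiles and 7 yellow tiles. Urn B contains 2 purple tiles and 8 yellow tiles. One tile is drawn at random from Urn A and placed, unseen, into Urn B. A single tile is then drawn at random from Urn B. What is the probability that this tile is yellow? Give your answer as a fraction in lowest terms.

Condition on how many of the transferred tiles are yellow (from Urn A: 7 yellow of 14; then Urn B has 11 total).
  0 yellow: C(7,0)C(7,1)/C(14,1) = 1/2; then P = 8/11
  1 yellow: C(7,1)C(7,0)/C(14,1) = 1/2; then P = 9/11
P(yellow from Urn B) = 17/22 ≈ 0.7727.

17/22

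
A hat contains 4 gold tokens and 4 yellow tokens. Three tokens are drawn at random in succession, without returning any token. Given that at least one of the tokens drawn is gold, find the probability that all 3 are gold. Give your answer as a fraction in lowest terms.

1/13

P(all 3 gold) = C(4,3)/C(8,3) = 1/14; P(at least one gold) = 1 − C(4,3)/C(8,3) = 13/14.
Since 'all 3 gold' ⊆ 'at least one gold', P(all 3 | at least one) = 1/14 / 13/14 = 1/13 ≈ 0.0769.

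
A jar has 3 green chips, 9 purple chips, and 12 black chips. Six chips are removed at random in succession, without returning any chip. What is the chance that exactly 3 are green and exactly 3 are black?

5/3059

Unordered draws without replacement: count favorable combinations over C(24,6).
Favorable = C(3,3) · C(9,0) · C(12,3) = 220; total = C(24,6) = 134596.
P = 220/134596 = 5/3059 ≈ 0.0016.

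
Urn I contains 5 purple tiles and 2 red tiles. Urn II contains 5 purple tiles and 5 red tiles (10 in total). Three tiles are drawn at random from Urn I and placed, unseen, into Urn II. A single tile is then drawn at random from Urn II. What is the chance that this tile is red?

Condition on how many of the transferred tiles are red (from Urn I: 2 red of 7; then Urn II has 13 total).
  0 red: C(2,0)C(5,3)/C(7,3) = 2/7; then P = 5/13
  1 red: C(2,1)C(5,2)/C(7,3) = 4/7; then P = 6/13
  2 red: C(2,2)C(5,1)/C(7,3) = 1/7; then P = 7/13
P(red from Urn II) = 41/91 ≈ 0.4505.

41/91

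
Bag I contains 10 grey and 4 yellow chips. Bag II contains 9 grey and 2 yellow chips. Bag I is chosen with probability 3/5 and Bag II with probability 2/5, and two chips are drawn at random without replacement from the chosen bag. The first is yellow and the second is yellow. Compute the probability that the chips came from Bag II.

91/586

P(E | Bag I) = 6/91; P(E | Bag II) = 1/55.
P(E) = 3/5·6/91 + 2/5·1/55 = 1172/25025.
By Bayes' rule, P(Bag II | E) = 2/275 / 1172/25025 = 91/586 ≈ 0.1553.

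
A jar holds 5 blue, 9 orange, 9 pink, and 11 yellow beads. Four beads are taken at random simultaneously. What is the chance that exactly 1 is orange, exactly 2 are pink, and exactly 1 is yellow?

Unordered draws without replacement: count favorable combinations over C(34,4).
Favorable = C(5,0) · C(9,1) · C(9,2) · C(11,1) = 3564; total = C(34,4) = 46376.
P = 3564/46376 = 81/1054 ≈ 0.0769.

81/1054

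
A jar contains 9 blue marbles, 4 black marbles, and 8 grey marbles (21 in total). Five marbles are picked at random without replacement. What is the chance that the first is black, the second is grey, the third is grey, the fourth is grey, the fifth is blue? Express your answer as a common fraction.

8/1615

Multiply the conditional probability of each draw in order, without replacement, so each draw removes one from its color and from the total.
P = (4/21) · (8/20) · (7/19) · (6/18) · (9/17) = 8/1615 ≈ 0.0050.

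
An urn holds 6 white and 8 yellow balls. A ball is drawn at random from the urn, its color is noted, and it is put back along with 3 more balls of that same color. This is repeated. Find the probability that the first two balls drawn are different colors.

48/119

Either yellow then white, or white then yellow; after the first draw the total is 17.
P = (8/14)·(6/17) + (6/14)·(8/17) = 48/119 ≈ 0.4034.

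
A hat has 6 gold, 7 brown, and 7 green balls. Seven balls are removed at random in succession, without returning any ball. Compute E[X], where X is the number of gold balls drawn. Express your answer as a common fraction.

By linearity of expectation, E[X] = Σ P(draw i is gold); by symmetry each draw (even without replacement) has P(gold) = 6/20.
E[X] = 7 · 6/20 = 21/10 ≈ 2.1000.

21/10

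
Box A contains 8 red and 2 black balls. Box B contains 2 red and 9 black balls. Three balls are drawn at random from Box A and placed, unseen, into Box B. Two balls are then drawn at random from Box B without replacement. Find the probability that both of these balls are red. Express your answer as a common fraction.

23/273

Condition on how many of the transferred balls are red (from Box A: 8 red of 10; then Box B has 14 total).
  1 red: C(8,1)C(2,2)/C(10,3) = 1/15; then P = C(3,2)/C(14,2) = 3/91
  2 red: C(8,2)C(2,1)/C(10,3) = 7/15; then P = C(4,2)/C(14,2) = 6/91
  3 red: C(8,3)C(2,0)/C(10,3) = 7/15; then P = C(5,2)/C(14,2) = 10/91
P(both red) = 23/273 ≈ 0.0842.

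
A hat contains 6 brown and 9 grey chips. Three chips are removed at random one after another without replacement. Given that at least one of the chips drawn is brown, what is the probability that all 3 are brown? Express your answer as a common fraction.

20/371

P(all 3 brown) = C(6,3)/C(15,3) = 4/91; P(at least one brown) = 1 − C(9,3)/C(15,3) = 53/65.
Since 'all 3 brown' ⊆ 'at least one brown', P(all 3 | at least one) = 4/91 / 53/65 = 20/371 ≈ 0.0539.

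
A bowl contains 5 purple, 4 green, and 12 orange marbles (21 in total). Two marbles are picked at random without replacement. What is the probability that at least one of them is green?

Use the complement: P(at least one green) = 1 − P(no green).
P(none) = C(17,2)/C(21,2) = 136/210.
So P = 1 − 136/210 = 37/105 ≈ 0.3524.

37/105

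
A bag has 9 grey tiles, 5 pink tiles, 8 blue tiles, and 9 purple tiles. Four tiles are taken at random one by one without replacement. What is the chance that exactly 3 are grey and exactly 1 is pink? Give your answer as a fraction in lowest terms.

Unordered draws without replacement: count favorable combinations over C(31,4).
Favorable = C(9,3) · C(5,1) · C(8,0) · C(9,0) = 420; total = C(31,4) = 31465.
P = 420/31465 = 12/899 ≈ 0.0133.

12/899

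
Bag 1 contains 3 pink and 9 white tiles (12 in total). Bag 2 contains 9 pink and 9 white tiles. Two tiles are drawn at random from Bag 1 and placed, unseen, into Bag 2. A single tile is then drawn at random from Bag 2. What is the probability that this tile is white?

21/40

Condition on how many of the transferred tiles are white (from Bag 1: 9 white of 12; then Bag 2 has 20 total).
  0 white: C(9,0)C(3,2)/C(12,2) = 1/22; then P = 9/20
  1 white: C(9,1)C(3,1)/C(12,2) = 9/22; then P = 10/20
  2 white: C(9,2)C(3,0)/C(12,2) = 6/11; then P = 11/20
P(white from Bag 2) = 21/40 ≈ 0.5250.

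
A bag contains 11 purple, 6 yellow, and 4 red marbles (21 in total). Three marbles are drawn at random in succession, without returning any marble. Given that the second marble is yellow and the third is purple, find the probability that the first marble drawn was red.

4/19

P(first=red and the second marble is yellow and the third is purple) = (4/21)·(6/20)·(11/19) = 22/665.
P(E) = Σ over first color = 11/133 + 11/266 + 22/665 = 11/70.
By Bayes, P(first=red | E) = 22/665 / 11/70 = 4/19 ≈ 0.2105.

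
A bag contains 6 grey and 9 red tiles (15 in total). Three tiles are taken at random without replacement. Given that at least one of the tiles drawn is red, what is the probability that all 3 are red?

P(all 3 red) = C(9,3)/C(15,3) = 12/65; P(at least one red) = 1 − C(6,3)/C(15,3) = 87/91.
Since 'all 3 red' ⊆ 'at least one red', P(all 3 | at least one) = 12/65 / 87/91 = 28/145 ≈ 0.1931.

28/145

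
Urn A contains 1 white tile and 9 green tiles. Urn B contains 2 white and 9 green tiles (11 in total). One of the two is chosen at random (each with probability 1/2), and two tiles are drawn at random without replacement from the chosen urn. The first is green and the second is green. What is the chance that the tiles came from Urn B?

P(E | Urn A) = 4/5; P(E | Urn B) = 36/55.
P(E) = 1/2·4/5 + 1/2·36/55 = 8/11.
By Bayes' rule, P(Urn B | E) = 18/55 / 8/11 = 9/20 ≈ 0.4500.

9/20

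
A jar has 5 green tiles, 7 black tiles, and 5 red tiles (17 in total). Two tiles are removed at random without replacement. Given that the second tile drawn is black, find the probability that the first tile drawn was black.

3/8

P(first=black and the second tile drawn is black) = (7/17)·(6/16) = 21/136.
P(the second tile drawn is black) = Σ over first color = 35/272 + 21/136 + 35/272 = 7/17.
By Bayes, P(first=black | the second tile drawn is black) = 21/136 / 7/17 = 3/8 ≈ 0.3750.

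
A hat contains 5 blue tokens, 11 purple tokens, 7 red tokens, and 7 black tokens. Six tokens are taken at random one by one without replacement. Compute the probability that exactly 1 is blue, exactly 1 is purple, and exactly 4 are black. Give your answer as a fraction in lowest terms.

11/3393

Unordered draws without replacement: count favorable combinations over C(30,6).
Favorable = C(5,1) · C(11,1) · C(7,0) · C(7,4) = 1925; total = C(30,6) = 593775.
P = 1925/593775 = 11/3393 ≈ 0.0032.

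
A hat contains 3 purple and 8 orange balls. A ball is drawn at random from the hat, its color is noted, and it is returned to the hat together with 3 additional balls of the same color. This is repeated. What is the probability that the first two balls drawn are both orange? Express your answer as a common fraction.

4/7

After a orange draw the hat holds 11 orange out of 14.
P = (8/11)·(11/14) = 4/7 ≈ 0.5714.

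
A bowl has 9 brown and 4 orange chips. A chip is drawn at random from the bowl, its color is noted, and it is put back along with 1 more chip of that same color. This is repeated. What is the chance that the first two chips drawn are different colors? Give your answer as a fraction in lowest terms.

Either brown then orange, or orange then brown; after the first draw the total is 14.
P = (9/13)·(4/14) + (4/13)·(9/14) = 36/91 ≈ 0.3956.

36/91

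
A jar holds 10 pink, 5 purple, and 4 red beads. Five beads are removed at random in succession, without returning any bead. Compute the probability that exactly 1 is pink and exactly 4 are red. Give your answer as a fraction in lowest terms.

Unordered draws without replacement: count favorable combinations over C(19,5).
Favorable = C(10,1) · C(5,0) · C(4,4) = 10; total = C(19,5) = 11628.
P = 10/11628 = 5/5814 ≈ 0.0009.

5/5814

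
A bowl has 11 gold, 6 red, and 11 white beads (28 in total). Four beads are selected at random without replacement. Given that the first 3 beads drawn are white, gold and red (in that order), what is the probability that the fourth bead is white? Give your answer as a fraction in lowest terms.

After removing 1 gold, 1 red, 1 white, the bowl has 10 white out of 25 remaining.
P(fourth is white | given) = 10/25 = 2/5 ≈ 0.4000.

2/5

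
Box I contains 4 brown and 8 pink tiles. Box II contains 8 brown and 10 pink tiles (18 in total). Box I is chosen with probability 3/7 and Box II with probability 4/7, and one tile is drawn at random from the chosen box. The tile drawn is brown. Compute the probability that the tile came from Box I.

9/25

P(brown | Box I) = 1/3; P(brown | Box II) = 4/9.
P(brown) = 3/7·1/3 + 4/7·4/9 = 25/63.
By Bayes' rule, P(Box I | brown) = 1/7 / 25/63 = 9/25 ≈ 0.3600.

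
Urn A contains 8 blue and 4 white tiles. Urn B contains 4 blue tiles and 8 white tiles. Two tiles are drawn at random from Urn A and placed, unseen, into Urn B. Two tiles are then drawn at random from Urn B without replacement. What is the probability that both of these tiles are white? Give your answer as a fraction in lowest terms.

Condition on how many of the transferred tiles are white (from Urn A: 4 white of 12; then Urn B has 14 total).
  0 white: C(4,0)C(8,2)/C(12,2) = 14/33; then P = C(8,2)/C(14,2) = 4/13
  1 white: C(4,1)C(8,1)/C(12,2) = 16/33; then P = C(9,2)/C(14,2) = 36/91
  2 white: C(4,2)C(8,0)/C(12,2) = 1/11; then P = C(10,2)/C(14,2) = 45/91
P(both white) = 1103/3003 ≈ 0.3673.

1103/3003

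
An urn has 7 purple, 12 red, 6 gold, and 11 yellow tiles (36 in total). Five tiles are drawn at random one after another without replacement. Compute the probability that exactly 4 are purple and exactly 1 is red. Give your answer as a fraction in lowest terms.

Unordered draws without replacement: count favorable combinations over C(36,5).
Favorable = C(7,4) · C(12,1) · C(6,0) · C(11,0) = 420; total = C(36,5) = 376992.
P = 420/376992 = 5/4488 ≈ 0.0011.

5/4488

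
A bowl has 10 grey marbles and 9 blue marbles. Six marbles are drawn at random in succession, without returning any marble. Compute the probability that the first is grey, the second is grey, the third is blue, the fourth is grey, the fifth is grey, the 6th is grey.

Multiply the conditional probability of each draw in order, without replacement, so each draw removes one from its color and from the total.
P = (10/19) · (9/18) · (9/17) · (8/16) · (7/15) · (6/14) = 9/646 ≈ 0.0139.

9/646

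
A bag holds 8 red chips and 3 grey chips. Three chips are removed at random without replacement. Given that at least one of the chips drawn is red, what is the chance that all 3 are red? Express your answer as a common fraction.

P(all 3 red) = C(8,3)/C(11,3) = 56/165; P(at least one red) = 1 − C(3,3)/C(11,3) = 164/165.
Since 'all 3 red' ⊆ 'at least one red', P(all 3 | at least one) = 56/165 / 164/165 = 14/41 ≈ 0.3415.

14/41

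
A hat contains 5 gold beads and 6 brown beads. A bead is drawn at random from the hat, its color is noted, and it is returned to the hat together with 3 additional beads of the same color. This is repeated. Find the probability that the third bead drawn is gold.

Sum over the four possibilities for the first two draws (gold/not-gold each), tracking how the gold count and total change by +3 per draw.
P(third is gold) = 5/11 ≈ 0.4545. (In a Pólya urn every draw has the same marginal probability 5/11.)

5/11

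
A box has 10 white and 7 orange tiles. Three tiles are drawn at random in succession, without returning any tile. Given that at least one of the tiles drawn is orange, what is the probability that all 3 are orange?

P(all 3 orange) = C(7,3)/C(17,3) = 7/136; P(at least one orange) = 1 − C(10,3)/C(17,3) = 14/17.
Since 'all 3 orange' ⊆ 'at least one orange', P(all 3 | at least one) = 7/136 / 14/17 = 1/16 ≈ 0.0625.

1/16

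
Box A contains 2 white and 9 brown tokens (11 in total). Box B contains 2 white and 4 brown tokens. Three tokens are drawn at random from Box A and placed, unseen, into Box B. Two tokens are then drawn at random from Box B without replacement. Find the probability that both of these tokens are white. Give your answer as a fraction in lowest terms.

Condition on how many of the transferred tokens are white (from Box A: 2 white of 11; then Box B has 9 total).
  0 white: C(2,0)C(9,3)/C(11,3) = 28/55; then P = C(2,2)/C(9,2) = 1/36
  1 white: C(2,1)C(9,2)/C(11,3) = 24/55; then P = C(3,2)/C(9,2) = 1/12
  2 white: C(2,2)C(9,1)/C(11,3) = 3/55; then P = C(4,2)/C(9,2) = 1/6
P(both white) = 59/990 ≈ 0.0596.

59/990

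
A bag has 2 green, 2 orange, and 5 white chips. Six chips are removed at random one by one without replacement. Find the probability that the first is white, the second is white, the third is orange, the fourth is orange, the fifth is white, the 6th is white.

Multiply the conditional probability of each draw in order, without replacement, so each draw removes one from its color and from the total.
P = (5/9) · (4/8) · (2/7) · (1/6) · (3/5) · (2/4) = 1/252 ≈ 0.0040.

1/252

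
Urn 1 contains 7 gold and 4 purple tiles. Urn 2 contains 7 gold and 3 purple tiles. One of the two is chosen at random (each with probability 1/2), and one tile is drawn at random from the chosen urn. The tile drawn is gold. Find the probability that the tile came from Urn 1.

P(gold | Urn 1) = 7/11; P(gold | Urn 2) = 7/10.
P(gold) = 1/2·7/11 + 1/2·7/10 = 147/220.
By Bayes' rule, P(Urn 1 | gold) = 7/22 / 147/220 = 10/21 ≈ 0.4762.

10/21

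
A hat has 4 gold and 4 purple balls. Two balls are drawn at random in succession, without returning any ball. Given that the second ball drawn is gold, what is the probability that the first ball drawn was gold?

P(first=gold and the second ball drawn is gold) = (4/8)·(3/7) = 3/14.
P(the second ball drawn is gold) = Σ over first color = 3/14 + 2/7 = 1/2.
By Bayes, P(first=gold | the second ball drawn is gold) = 3/14 / 1/2 = 3/7 ≈ 0.4286.

3/7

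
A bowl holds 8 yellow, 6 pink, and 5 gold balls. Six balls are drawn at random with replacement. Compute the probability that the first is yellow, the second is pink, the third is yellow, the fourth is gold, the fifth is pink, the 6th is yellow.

92160/47045881

Multiply the conditional probability of each draw in order, with replacement (the composition resets each draw).
P = (8/19) · (6/19) · (8/19) · (5/19) · (6/19) · (8/19) = 92160/47045881 ≈ 0.0020.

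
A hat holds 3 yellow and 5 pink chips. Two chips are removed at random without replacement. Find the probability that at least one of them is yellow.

Use the complement: P(at least one yellow) = 1 − P(no yellow).
P(none) = C(5,2)/C(8,2) = 10/28.
So P = 1 − 10/28 = 9/14 ≈ 0.6429.

9/14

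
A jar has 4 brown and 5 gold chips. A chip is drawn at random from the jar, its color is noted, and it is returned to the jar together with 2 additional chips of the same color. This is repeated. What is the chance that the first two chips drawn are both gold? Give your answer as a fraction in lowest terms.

35/99

After a gold draw the jar holds 7 gold out of 11.
P = (5/9)·(7/11) = 35/99 ≈ 0.3535.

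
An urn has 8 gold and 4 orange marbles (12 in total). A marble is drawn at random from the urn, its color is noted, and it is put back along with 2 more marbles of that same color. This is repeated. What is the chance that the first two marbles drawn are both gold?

After a gold draw the urn holds 10 gold out of 14.
P = (8/12)·(10/14) = 10/21 ≈ 0.4762.

10/21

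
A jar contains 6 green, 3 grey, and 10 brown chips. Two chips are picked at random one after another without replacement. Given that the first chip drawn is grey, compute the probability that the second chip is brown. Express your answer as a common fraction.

5/9

After removing 1 grey, the jar has 10 brown out of 18 remaining.
P(second is brown | given) = 10/18 = 5/9 ≈ 0.5556.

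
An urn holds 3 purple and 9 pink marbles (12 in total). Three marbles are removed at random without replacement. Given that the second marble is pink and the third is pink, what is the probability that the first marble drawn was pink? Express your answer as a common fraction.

P(first=pink and the second marble is pink and the third is pink) = (9/12)·(8/11)·(7/10) = 21/55.
P(E) = Σ over first color = 9/55 + 21/55 = 6/11.
By Bayes, P(first=pink | E) = 21/55 / 6/11 = 7/10 ≈ 0.7000.

7/10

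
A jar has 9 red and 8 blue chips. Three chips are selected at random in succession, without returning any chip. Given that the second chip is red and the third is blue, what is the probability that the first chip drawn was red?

8/15

P(first=red and the second chip is red and the third is blue) = (9/17)·(8/16)·(8/15) = 12/85.
P(E) = Σ over first color = 12/85 + 21/170 = 9/34.
By Bayes, P(first=red | E) = 12/85 / 9/34 = 8/15 ≈ 0.5333.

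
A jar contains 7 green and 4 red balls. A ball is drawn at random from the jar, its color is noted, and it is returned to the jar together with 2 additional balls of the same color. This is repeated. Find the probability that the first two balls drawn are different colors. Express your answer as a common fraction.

Either red then green, or green then red; after the first draw the total is 13.
P = (4/11)·(7/13) + (7/11)·(4/13) = 56/143 ≈ 0.3916.

56/143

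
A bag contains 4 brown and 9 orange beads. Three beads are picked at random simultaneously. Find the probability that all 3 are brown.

Unordered draws without replacement: count favorable combinations over C(13,3).
Favorable = C(4,3) · C(9,0) = 4; total = C(13,3) = 286.
P = 4/286 = 2/143 ≈ 0.0140.

2/143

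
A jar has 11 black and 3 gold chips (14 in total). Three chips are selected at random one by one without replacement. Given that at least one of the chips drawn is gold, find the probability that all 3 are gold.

1/199

P(all 3 gold) = C(3,3)/C(14,3) = 1/364; P(at least one gold) = 1 − C(11,3)/C(14,3) = 199/364.
Since 'all 3 gold' ⊆ 'at least one gold', P(all 3 | at least one) = 1/364 / 199/364 = 1/199 ≈ 0.0050.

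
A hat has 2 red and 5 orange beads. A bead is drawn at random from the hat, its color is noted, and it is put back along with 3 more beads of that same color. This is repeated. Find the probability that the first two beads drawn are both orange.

After a orange draw the hat holds 8 orange out of 10.
P = (5/7)·(8/10) = 4/7 ≈ 0.5714.

4/7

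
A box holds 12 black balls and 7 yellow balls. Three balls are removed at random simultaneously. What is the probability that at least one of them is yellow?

Use the complement: P(at least one yellow) = 1 − P(no yellow).
P(none) = C(12,3)/C(19,3) = 220/969.
So P = 1 − 220/969 = 749/969 ≈ 0.7730.

749/969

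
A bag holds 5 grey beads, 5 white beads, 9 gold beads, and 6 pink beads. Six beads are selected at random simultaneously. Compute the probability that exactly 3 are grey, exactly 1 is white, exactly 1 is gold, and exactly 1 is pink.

27/1771

Unordered draws without replacement: count favorable combinations over C(25,6).
Favorable = C(5,3) · C(5,1) · C(9,1) · C(6,1) = 2700; total = C(25,6) = 177100.
P = 2700/177100 = 27/1771 ≈ 0.0152.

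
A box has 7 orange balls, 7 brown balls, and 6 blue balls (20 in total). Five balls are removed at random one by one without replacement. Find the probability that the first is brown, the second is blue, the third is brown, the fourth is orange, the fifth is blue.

49/10336

Multiply the conditional probability of each draw in order, without replacement, so each draw removes one from its color and from the total.
P = (7/20) · (6/19) · (6/18) · (7/17) · (5/16) = 49/10336 ≈ 0.0047.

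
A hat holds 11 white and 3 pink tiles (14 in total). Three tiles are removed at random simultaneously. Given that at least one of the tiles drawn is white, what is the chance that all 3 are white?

5/11

P(all 3 white) = C(11,3)/C(14,3) = 165/364; P(at least one white) = 1 − C(3,3)/C(14,3) = 363/364.
Since 'all 3 white' ⊆ 'at least one white', P(all 3 | at least one) = 165/364 / 363/364 = 5/11 ≈ 0.4545.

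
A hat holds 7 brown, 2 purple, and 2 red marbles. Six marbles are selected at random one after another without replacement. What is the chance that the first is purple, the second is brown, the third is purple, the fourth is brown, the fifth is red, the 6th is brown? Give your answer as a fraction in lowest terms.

1/396

Multiply the conditional probability of each draw in order, without replacement, so each draw removes one from its color and from the total.
P = (2/11) · (7/10) · (1/9) · (6/8) · (2/7) · (5/6) = 1/396 ≈ 0.0025.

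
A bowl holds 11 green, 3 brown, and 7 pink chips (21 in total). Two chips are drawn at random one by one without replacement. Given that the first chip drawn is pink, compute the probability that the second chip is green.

11/20

After removing 1 pink, the bowl has 11 green out of 20 remaining.
P(second is green | given) = 11/20 ≈ 0.5500.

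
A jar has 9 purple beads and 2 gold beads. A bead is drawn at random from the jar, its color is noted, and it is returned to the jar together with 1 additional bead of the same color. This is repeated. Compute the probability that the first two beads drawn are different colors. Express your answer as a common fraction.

Either gold then purple, or purple then gold; after the first draw the total is 12.
P = (2/11)·(9/12) + (9/11)·(2/12) = 3/11 ≈ 0.2727.

3/11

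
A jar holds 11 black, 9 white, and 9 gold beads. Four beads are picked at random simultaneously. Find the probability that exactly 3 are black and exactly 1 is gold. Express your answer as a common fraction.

165/2639

Unordered draws without replacement: count favorable combinations over C(29,4).
Favorable = C(11,3) · C(9,0) · C(9,1) = 1485; total = C(29,4) = 23751.
P = 1485/23751 = 165/2639 ≈ 0.0625.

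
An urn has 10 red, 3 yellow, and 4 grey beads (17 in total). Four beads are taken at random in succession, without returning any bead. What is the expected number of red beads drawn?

40/17

By linearity of expectation, E[X] = Σ P(draw i is red); by symmetry each draw (even without replacement) has P(red) = 10/17.
E[X] = 4 · 10/17 = 40/17 ≈ 2.3529.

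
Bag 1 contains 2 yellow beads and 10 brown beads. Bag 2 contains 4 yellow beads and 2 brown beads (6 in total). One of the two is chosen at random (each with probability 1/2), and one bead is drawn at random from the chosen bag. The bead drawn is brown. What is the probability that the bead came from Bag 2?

P(brown | Bag 1) = 5/6; P(brown | Bag 2) = 1/3.
P(brown) = 1/2·5/6 + 1/2·1/3 = 7/12.
By Bayes' rule, P(Bag 2 | brown) = 1/6 / 7/12 = 2/7 ≈ 0.2857.

2/7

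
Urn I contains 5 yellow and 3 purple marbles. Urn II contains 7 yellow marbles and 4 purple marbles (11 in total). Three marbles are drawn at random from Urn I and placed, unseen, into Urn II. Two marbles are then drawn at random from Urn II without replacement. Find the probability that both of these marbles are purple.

303/2548

Condition on how many of the transferred marbles are purple (from Urn I: 3 purple of 8; then Urn II has 14 total).
  0 purple: C(3,0)C(5,3)/C(8,3) = 5/28; then P = C(4,2)/C(14,2) = 6/91
  1 purple: C(3,1)C(5,2)/C(8,3) = 15/28; then P = C(5,2)/C(14,2) = 10/91
  2 purple: C(3,2)C(5,1)/C(8,3) = 15/56; then P = C(6,2)/C(14,2) = 15/91
  3 purple: C(3,3)C(5,0)/C(8,3) = 1/56; then P = C(7,2)/C(14,2) = 3/13
P(both purple) = 303/2548 ≈ 0.1189.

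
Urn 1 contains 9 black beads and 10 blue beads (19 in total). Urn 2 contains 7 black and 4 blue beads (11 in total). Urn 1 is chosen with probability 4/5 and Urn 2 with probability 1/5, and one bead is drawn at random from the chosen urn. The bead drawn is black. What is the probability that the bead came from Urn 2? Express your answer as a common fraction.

133/529

P(black | Urn 1) = 9/19; P(black | Urn 2) = 7/11.
P(black) = 4/5·9/19 + 1/5·7/11 = 529/1045.
By Bayes' rule, P(Urn 2 | black) = 7/55 / 529/1045 = 133/529 ≈ 0.2514.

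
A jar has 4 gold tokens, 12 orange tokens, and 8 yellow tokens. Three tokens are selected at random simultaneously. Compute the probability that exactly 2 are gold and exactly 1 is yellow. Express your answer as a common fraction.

Unordered draws without replacement: count favorable combinations over C(24,3).
Favorable = C(4,2) · C(12,0) · C(8,1) = 48; total = C(24,3) = 2024.
P = 48/2024 = 6/253 ≈ 0.0237.

6/253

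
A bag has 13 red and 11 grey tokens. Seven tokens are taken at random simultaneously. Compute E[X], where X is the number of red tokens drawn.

By linearity of expectation, E[X] = Σ P(draw i is red); by symmetry each draw (even without replacement) has P(red) = 13/24.
E[X] = 7 · 13/24 = 91/24 ≈ 3.7917.

91/24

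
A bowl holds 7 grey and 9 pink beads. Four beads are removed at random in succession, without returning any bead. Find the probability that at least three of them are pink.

Sum the hypergeometric tail for j = 3,…,4 pink beads.
Favorable = C(9,3)·C(7,1) + C(9,4)·C(7,0) = 714; total = C(16,4) = 1820.
P = 714/1820 = 51/130 ≈ 0.3923.

51/130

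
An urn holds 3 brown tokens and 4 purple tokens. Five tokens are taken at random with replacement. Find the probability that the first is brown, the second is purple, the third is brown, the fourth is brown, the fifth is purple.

Multiply the conditional probability of each draw in order, with replacement (the composition resets each draw).
P = (3/7) · (4/7) · (3/7) · (3/7) · (4/7) = 432/16807 ≈ 0.0257.

432/16807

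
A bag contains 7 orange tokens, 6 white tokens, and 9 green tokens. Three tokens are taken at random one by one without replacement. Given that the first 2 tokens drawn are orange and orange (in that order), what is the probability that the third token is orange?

1/4

After removing 2 orange, the bag has 5 orange out of 20 remaining.
P(third is orange | given) = 5/20 = 1/4 ≈ 0.2500.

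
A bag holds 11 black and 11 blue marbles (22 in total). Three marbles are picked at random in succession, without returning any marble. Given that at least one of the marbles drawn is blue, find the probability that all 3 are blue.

3/25

P(all 3 blue) = C(11,3)/C(22,3) = 3/28; P(at least one blue) = 1 − C(11,3)/C(22,3) = 25/28.
Since 'all 3 blue' ⊆ 'at least one blue', P(all 3 | at least one) = 3/28 / 25/28 = 3/25 ≈ 0.1200.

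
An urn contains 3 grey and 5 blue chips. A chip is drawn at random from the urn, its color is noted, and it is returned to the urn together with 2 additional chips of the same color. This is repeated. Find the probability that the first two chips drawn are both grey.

After a grey draw the urn holds 5 grey out of 10.
P = (3/8)·(5/10) = 3/16 ≈ 0.1875.

3/16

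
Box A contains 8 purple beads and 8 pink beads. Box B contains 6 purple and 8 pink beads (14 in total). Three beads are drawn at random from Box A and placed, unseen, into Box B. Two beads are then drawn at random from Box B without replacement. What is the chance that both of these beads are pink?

Condition on how many of the transferred beads are pink (from Box A: 8 pink of 16; then Box B has 17 total).
  0 pink: C(8,0)C(8,3)/C(16,3) = 1/10; then P = C(8,2)/C(17,2) = 7/34
  1 pink: C(8,1)C(8,2)/C(16,3) = 2/5; then P = C(9,2)/C(17,2) = 9/34
  2 pink: C(8,2)C(8,1)/C(16,3) = 2/5; then P = C(10,2)/C(17,2) = 45/136
  3 pink: C(8,3)C(8,0)/C(16,3) = 1/10; then P = C(11,2)/C(17,2) = 55/136
P(both pink) = 407/1360 ≈ 0.2993.

407/1360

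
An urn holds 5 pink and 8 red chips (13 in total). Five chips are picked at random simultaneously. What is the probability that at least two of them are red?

1246/1287

Sum the hypergeometric tail for j = 2,…,5 red chips.
Favorable = C(8,2)·C(5,3) + C(8,3)·C(5,2) + C(8,4)·C(5,1) + C(8,5)·C(5,0) = 1246; total = C(13,5) = 1287.
P = 1246/1287 = 1246/1287 ≈ 0.9681.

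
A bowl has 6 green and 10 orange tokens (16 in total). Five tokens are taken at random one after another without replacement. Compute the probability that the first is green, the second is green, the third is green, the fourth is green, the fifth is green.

1/728

Multiply the conditional probability of each draw in order, without replacement, so each draw removes one from its color and from the total.
P = (6/16) · (5/15) · (4/14) · (3/13) · (2/12) = 1/728 ≈ 0.0014.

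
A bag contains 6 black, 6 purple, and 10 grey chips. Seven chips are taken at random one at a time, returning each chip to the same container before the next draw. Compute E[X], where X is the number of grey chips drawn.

By linearity of expectation, E[X] = Σ P(draw i is grey); each independent draw has P(grey) = 10/22.
E[X] = 7 · 10/22 = 35/11 ≈ 3.1818.

35/11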